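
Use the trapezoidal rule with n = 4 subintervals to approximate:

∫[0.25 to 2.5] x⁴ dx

f(x) = x⁴
a = 0.25, b = 2.5, n = 4
h = (b - a)/n = 0.562500

Trapezoidal rule: (h/2)[f(x₀) + 2f(x₁) + 2f(x₂) + ... + f(xₙ)]

x_0 = 0.2500, f(x_0) = 0.003906, coefficient = 1
x_1 = 0.8125, f(x_1) = 0.435806, coefficient = 2
x_2 = 1.3750, f(x_2) = 3.574463, coefficient = 2
x_3 = 1.9375, f(x_3) = 14.091812, coefficient = 2
x_4 = 2.5000, f(x_4) = 39.062500, coefficient = 1

I ≈ (0.562500/2) × 75.270569 = 21.169847
Exact value: 19.531055
Error: 1.638793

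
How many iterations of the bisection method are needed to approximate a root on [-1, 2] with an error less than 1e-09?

We need (b-a)/2^n ≤ 1e-09
(2 - (-1))/2^n ≤ 1e-09
3/2^n ≤ 1e-09
2^n ≥ 3000000000
n ≥ log₂(3000000000) = 31.48
n ≥ 32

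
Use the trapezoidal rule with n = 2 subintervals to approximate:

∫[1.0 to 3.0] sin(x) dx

f(x) = sin(x)
a = 1.0, b = 3.0, n = 2
h = (b - a)/n = 1.000000

Trapezoidal rule: (h/2)[f(x₀) + 2f(x₁) + 2f(x₂) + ... + f(xₙ)]

x_0 = 1.0000, f(x_0) = 0.841471, coefficient = 1
x_1 = 2.0000, f(x_1) = 0.909297, coefficient = 2
x_2 = 3.0000, f(x_2) = 0.141120, coefficient = 1

I ≈ (1.000000/2) × 2.801186 = 1.400593
Exact value: 1.530295
Error: 0.129702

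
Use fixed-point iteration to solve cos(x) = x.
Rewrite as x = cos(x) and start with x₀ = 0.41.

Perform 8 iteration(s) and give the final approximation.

Equation: cos(x) = x
Fixed-point form: x = cos(x)
x₀ = 0.41

x_1 = g(0.410000) = 0.917121
x_2 = g(0.917121) = 0.608108
x_3 = g(0.608108) = 0.820730
x_4 = g(0.820730) = 0.681687
x_5 = g(0.681687) = 0.776511
x_6 = g(0.776511) = 0.713363
x_7 = g(0.713363) = 0.756165
x_8 = g(0.756165) = 0.727472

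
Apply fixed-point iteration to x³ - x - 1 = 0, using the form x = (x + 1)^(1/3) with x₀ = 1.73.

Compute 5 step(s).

Equation: x³ - x - 1 = 0
Fixed-point form: x = (x + 1)^(1/3)
x₀ = 1.73

x_1 = g(1.730000) = 1.397615
x_2 = g(1.397615) = 1.338422
x_3 = g(1.338422) = 1.327316
x_4 = g(1.327316) = 1.325211
x_5 = g(1.325211) = 1.324812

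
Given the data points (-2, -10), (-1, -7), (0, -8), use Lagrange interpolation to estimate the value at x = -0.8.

Lagrange interpolation formula:
P(x) = Σ yᵢ × Lᵢ(x)
where Lᵢ(x) = Π_{j≠i} (x - xⱼ)/(xᵢ - xⱼ)

L_0(-0.8) = (-0.8 - (-1))/(-2 - (-1)) × (-0.8 - 0)/(-2 - 0) = -0.080000
L_1(-0.8) = (-0.8 - (-2))/(-1 - (-2)) × (-0.8 - 0)/(-1 - 0) = 0.960000
L_2(-0.8) = (-0.8 - (-2))/(0 - (-2)) × (-0.8 - (-1))/(0 - (-1)) = 0.120000

P(-0.8) = (-10)×L_0(-0.8) + (-7)×L_1(-0.8) + (-8)×L_2(-0.8)
P(-0.8) = -6.880000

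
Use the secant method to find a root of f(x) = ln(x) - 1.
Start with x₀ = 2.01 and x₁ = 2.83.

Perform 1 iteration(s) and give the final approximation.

f(x) = ln(x) - 1
x₀ = 2.01, x₁ = 2.83

Secant formula: x_{n+1} = x_n - f(x_n)(x_n - x_{n-1})/(f(x_n) - f(x_{n-1}))

Iteration 1:
  f(2.010000) = -0.301865
  f(2.830000) = 0.040277
  x_2 = 2.830000 - 0.040277×(2.830000 - 2.010000)/(0.040277 - (-0.301865))
       = 2.733470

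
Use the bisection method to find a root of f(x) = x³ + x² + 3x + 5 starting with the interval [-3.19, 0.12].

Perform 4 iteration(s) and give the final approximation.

f(x) = x³ + x² + 3x + 5
Initial interval: [-3.19, 0.12]

Iteration 1:
  c_1 = (-3.190000 + 0.120000)/2 = -1.535000
  f(c_1) = f(-1.535000) = -0.865580
  f(a) × f(c) ≥ 0, new interval: [-1.535000, 0.120000]
Iteration 2:
  c_2 = (-1.535000 + 0.120000)/2 = -0.707500
  f(c_2) = f(-0.707500) = 3.023913
  f(a) × f(c) < 0, new interval: [-1.535000, -0.707500]
Iteration 3:
  c_3 = (-1.535000 + (-0.707500))/2 = -1.121250
  f(c_3) = f(-1.121250) = 1.483814
  f(a) × f(c) < 0, new interval: [-1.535000, -1.121250]
Iteration 4:
  c_4 = (-1.535000 + (-1.121250))/2 = -1.328125
  f(c_4) = f(-1.328125) = 0.436840
  f(a) × f(c) < 0, new interval: [-1.535000, -1.328125]

After 4 iteration(s), the approximation is c_4 = -1.328125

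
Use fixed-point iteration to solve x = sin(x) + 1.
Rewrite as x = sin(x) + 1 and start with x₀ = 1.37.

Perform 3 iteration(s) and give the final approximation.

Equation: x = sin(x) + 1
Fixed-point form: x = sin(x) + 1
x₀ = 1.37

x_1 = g(1.370000) = 1.979908
x_2 = g(1.979908) = 1.917475
x_3 = g(1.917475) = 1.940507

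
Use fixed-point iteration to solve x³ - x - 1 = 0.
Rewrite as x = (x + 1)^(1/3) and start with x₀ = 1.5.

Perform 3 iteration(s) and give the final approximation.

Equation: x³ - x - 1 = 0
Fixed-point form: x = (x + 1)^(1/3)
x₀ = 1.5

x_1 = g(1.500000) = 1.357209
x_2 = g(1.357209) = 1.330861
x_3 = g(1.330861) = 1.325884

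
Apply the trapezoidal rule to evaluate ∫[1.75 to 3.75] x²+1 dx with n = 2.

f(x) = x²+1
a = 1.75, b = 3.75, n = 2
h = (b - a)/n = 1.000000

Trapezoidal rule: (h/2)[f(x₀) + 2f(x₁) + 2f(x₂) + ... + f(xₙ)]

x_0 = 1.7500, f(x_0) = 4.062500, coefficient = 1
x_1 = 2.7500, f(x_1) = 8.562500, coefficient = 2
x_2 = 3.7500, f(x_2) = 15.062500, coefficient = 1

I ≈ (1.000000/2) × 36.250000 = 18.125000
Exact value: 17.791667
Error: 0.333333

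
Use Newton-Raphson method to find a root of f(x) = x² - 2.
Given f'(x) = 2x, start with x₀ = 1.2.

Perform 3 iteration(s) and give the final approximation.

f(x) = x² - 2
f'(x) = 2x
x₀ = 1.2

Newton-Raphson formula: x_{n+1} = x_n - f(x_n)/f'(x_n)

Iteration 1:
  f(1.200000) = -0.560000
  f'(1.200000) = 2.400000
  x_1 = 1.200000 - (-0.560000)/2.400000 = 1.433333
Iteration 2:
  f(1.433333) = 0.054444
  f'(1.433333) = 2.866667
  x_2 = 1.433333 - 0.054444/2.866667 = 1.414341
Iteration 3:
  f(1.414341) = 0.000361
  f'(1.414341) = 2.828682
  x_3 = 1.414341 - 0.000361/2.828682 = 1.414214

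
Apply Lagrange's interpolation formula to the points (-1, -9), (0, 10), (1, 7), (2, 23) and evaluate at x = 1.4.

Lagrange interpolation formula:
P(x) = Σ yᵢ × Lᵢ(x)
where Lᵢ(x) = Π_{j≠i} (x - xⱼ)/(xᵢ - xⱼ)

L_0(1.4) = (1.4 - 0)/(-1 - 0) × (1.4 - 1)/(-1 - 1) × (1.4 - 2)/(-1 - 2) = 0.056000
L_1(1.4) = (1.4 - (-1))/(0 - (-1)) × (1.4 - 1)/(0 - 1) × (1.4 - 2)/(0 - 2) = -0.288000
L_2(1.4) = (1.4 - (-1))/(1 - (-1)) × (1.4 - 0)/(1 - 0) × (1.4 - 2)/(1 - 2) = 1.008000
L_3(1.4) = (1.4 - (-1))/(2 - (-1)) × (1.4 - 0)/(2 - 0) × (1.4 - 1)/(2 - 1) = 0.224000

P(1.4) = (-9)×L_0(1.4) + 10×L_1(1.4) + 7×L_2(1.4) + 23×L_3(1.4)
P(1.4) = 8.824000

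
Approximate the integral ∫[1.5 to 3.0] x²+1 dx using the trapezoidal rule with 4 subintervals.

f(x) = x²+1
a = 1.5, b = 3.0, n = 4
h = (b - a)/n = 0.375000

Trapezoidal rule: (h/2)[f(x₀) + 2f(x₁) + 2f(x₂) + ... + f(xₙ)]

x_0 = 1.5000, f(x_0) = 3.250000, coefficient = 1
x_1 = 1.8750, f(x_1) = 4.515625, coefficient = 2
x_2 = 2.2500, f(x_2) = 6.062500, coefficient = 2
x_3 = 2.6250, f(x_3) = 7.890625, coefficient = 2
x_4 = 3.0000, f(x_4) = 10.000000, coefficient = 1

I ≈ (0.375000/2) × 50.187500 = 9.410156
Exact value: 9.375000
Error: 0.035156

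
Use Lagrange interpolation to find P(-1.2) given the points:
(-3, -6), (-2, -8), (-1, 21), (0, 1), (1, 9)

Lagrange interpolation formula:
P(x) = Σ yᵢ × Lᵢ(x)
where Lᵢ(x) = Π_{j≠i} (x - xⱼ)/(xᵢ - xⱼ)

L_0(-1.2) = (-1.2 - (-2))/(-3 - (-2)) × (-1.2 - (-1))/(-3 - (-1)) × (-1.2 - 0)/(-3 - 0) × (-1.2 - 1)/(-3 - 1) = -0.017600
L_1(-1.2) = (-1.2 - (-3))/(-2 - (-3)) × (-1.2 - (-1))/(-2 - (-1)) × (-1.2 - 0)/(-2 - 0) × (-1.2 - 1)/(-2 - 1) = 0.158400
L_2(-1.2) = (-1.2 - (-3))/(-1 - (-3)) × (-1.2 - (-2))/(-1 - (-2)) × (-1.2 - 0)/(-1 - 0) × (-1.2 - 1)/(-1 - 1) = 0.950400
L_3(-1.2) = (-1.2 - (-3))/(0 - (-3)) × (-1.2 - (-2))/(0 - (-2)) × (-1.2 - (-1))/(0 - (-1)) × (-1.2 - 1)/(0 - 1) = -0.105600
L_4(-1.2) = (-1.2 - (-3))/(1 - (-3)) × (-1.2 - (-2))/(1 - (-2)) × (-1.2 - (-1))/(1 - (-1)) × (-1.2 - 0)/(1 - 0) = 0.014400

P(-1.2) = (-6)×L_0(-1.2) + (-8)×L_1(-1.2) + 21×L_2(-1.2) + 1×L_3(-1.2) + 9×L_4(-1.2)
P(-1.2) = 18.820800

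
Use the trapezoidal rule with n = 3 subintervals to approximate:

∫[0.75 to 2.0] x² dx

f(x) = x²
a = 0.75, b = 2.0, n = 3
h = (b - a)/n = 0.416667

Trapezoidal rule: (h/2)[f(x₀) + 2f(x₁) + 2f(x₂) + ... + f(xₙ)]

x_0 = 0.7500, f(x_0) = 0.562500, coefficient = 1
x_1 = 1.1667, f(x_1) = 1.361111, coefficient = 2
x_2 = 1.5833, f(x_2) = 2.506944, coefficient = 2
x_3 = 2.0000, f(x_3) = 4.000000, coefficient = 1

I ≈ (0.416667/2) × 12.298611 = 2.562211
Exact value: 2.526042
Error: 0.036169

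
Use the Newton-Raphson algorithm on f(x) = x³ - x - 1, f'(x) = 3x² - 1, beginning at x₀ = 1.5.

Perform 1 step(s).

f(x) = x³ - x - 1
f'(x) = 3x² - 1
x₀ = 1.5

Newton-Raphson formula: x_{n+1} = x_n - f(x_n)/f'(x_n)

Iteration 1:
  f(1.500000) = 0.875000
  f'(1.500000) = 5.750000
  x_1 = 1.500000 - 0.875000/5.750000 = 1.347826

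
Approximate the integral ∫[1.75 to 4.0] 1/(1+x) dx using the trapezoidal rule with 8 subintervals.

f(x) = 1/(1+x)
a = 1.75, b = 4.0, n = 8
h = (b - a)/n = 0.281250

Trapezoidal rule: (h/2)[f(x₀) + 2f(x₁) + 2f(x₂) + ... + f(xₙ)]

x_0 = 1.7500, f(x_0) = 0.363636, coefficient = 1
x_1 = 2.0312, f(x_1) = 0.329897, coefficient = 2
x_2 = 2.3125, f(x_2) = 0.301887, coefficient = 2
x_3 = 2.5938, f(x_3) = 0.278261, coefficient = 2
x_4 = 2.8750, f(x_4) = 0.258065, coefficient = 2
x_5 = 3.1562, f(x_5) = 0.240602, coefficient = 2
x_6 = 3.4375, f(x_6) = 0.225352, coefficient = 2
x_7 = 3.7188, f(x_7) = 0.211921, coefficient = 2
x_8 = 4.0000, f(x_8) = 0.200000, coefficient = 1

I ≈ (0.281250/2) × 4.255603 = 0.598444
Exact value: 0.597837
Error: 0.000607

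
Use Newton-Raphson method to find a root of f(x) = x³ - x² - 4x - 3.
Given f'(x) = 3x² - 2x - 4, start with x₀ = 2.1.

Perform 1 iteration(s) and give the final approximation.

f(x) = x³ - x² - 4x - 3
f'(x) = 3x² - 2x - 4
x₀ = 2.1

Newton-Raphson formula: x_{n+1} = x_n - f(x_n)/f'(x_n)

Iteration 1:
  f(2.100000) = -6.549000
  f'(2.100000) = 5.030000
  x_1 = 2.100000 - (-6.549000)/5.030000 = 3.401988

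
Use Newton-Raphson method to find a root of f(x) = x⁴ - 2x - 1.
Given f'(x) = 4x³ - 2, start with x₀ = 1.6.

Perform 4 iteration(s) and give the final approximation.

f(x) = x⁴ - 2x - 1
f'(x) = 4x³ - 2
x₀ = 1.6

Newton-Raphson formula: x_{n+1} = x_n - f(x_n)/f'(x_n)

Iteration 1:
  f(1.600000) = 2.353600
  f'(1.600000) = 14.384000
  x_1 = 1.600000 - 2.353600/14.384000 = 1.436374
Iteration 2:
  f(1.436374) = 0.383921
  f'(1.436374) = 9.853930
  x_2 = 1.436374 - 0.383921/9.853930 = 1.397413
Iteration 3:
  f(1.397413) = 0.018454
  f'(1.397413) = 8.915255
  x_3 = 1.397413 - 0.018454/8.915255 = 1.395343
Iteration 4:
  f(1.395343) = 0.000050
  f'(1.395343) = 8.866823
  x_4 = 1.395343 - 0.000050/8.866823 = 1.395337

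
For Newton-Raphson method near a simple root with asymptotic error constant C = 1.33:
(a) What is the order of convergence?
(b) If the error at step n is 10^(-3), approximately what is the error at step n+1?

(a) Newton-Raphson has quadratic (order 2) convergence near simple roots.
    This means |e_{n+1}| ≈ C|e_n|².

(b) With |e_n| = 10^(-3) and C = 1.33:
    |e_{n+1}| ≈ 1.33 × (10^(-3))² = 1.33 × 10^(-6)

(a) 2 (quadratic); (b) |e_{n+1}| ≈ 1.330e-06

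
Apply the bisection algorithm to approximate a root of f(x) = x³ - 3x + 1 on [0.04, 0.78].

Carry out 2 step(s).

f(x) = x³ - 3x + 1
Initial interval: [0.04, 0.78]

Iteration 1:
  c_1 = (0.040000 + 0.780000)/2 = 0.410000
  f(c_1) = f(0.410000) = -0.161079
  f(a) × f(c) < 0, new interval: [0.040000, 0.410000]
Iteration 2:
  c_2 = (0.040000 + 0.410000)/2 = 0.225000
  f(c_2) = f(0.225000) = 0.336391
  f(a) × f(c) ≥ 0, new interval: [0.225000, 0.410000]

After 2 iteration(s), the approximation is c_2 = 0.225000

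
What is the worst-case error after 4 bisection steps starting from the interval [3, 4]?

Bisection error bound: |error| ≤ (b-a)/2^n
|error| ≤ (4 - 3)/2^4 = 1/2^4
|error| ≤ 0.0625000000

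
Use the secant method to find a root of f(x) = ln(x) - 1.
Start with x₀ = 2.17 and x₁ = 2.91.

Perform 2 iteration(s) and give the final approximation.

f(x) = ln(x) - 1
x₀ = 2.17, x₁ = 2.91

Secant formula: x_{n+1} = x_n - f(x_n)(x_n - x_{n-1})/(f(x_n) - f(x_{n-1}))

Iteration 1:
  f(2.170000) = -0.225273
  f(2.910000) = 0.068153
  x_2 = 2.910000 - 0.068153×(2.910000 - 2.170000)/(0.068153 - (-0.225273))
       = 2.738123
Iteration 2:
  f(2.910000) = 0.068153
  f(2.738123) = 0.007273
  x_3 = 2.738123 - 0.007273×(2.738123 - 2.910000)/(0.007273 - 0.068153)
       = 2.717591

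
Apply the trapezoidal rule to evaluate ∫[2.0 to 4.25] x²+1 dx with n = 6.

f(x) = x²+1
a = 2.0, b = 4.25, n = 6
h = (b - a)/n = 0.375000

Trapezoidal rule: (h/2)[f(x₀) + 2f(x₁) + 2f(x₂) + ... + f(xₙ)]

x_0 = 2.0000, f(x_0) = 5.000000, coefficient = 1
x_1 = 2.3750, f(x_1) = 6.640625, coefficient = 2
x_2 = 2.7500, f(x_2) = 8.562500, coefficient = 2
x_3 = 3.1250, f(x_3) = 10.765625, coefficient = 2
x_4 = 3.5000, f(x_4) = 13.250000, coefficient = 2
x_5 = 3.8750, f(x_5) = 16.015625, coefficient = 2
x_6 = 4.2500, f(x_6) = 19.062500, coefficient = 1

I ≈ (0.375000/2) × 134.531250 = 25.224609
Exact value: 25.171875
Error: 0.052734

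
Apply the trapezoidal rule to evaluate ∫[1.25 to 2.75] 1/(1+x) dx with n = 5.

f(x) = 1/(1+x)
a = 1.25, b = 2.75, n = 5
h = (b - a)/n = 0.300000

Trapezoidal rule: (h/2)[f(x₀) + 2f(x₁) + 2f(x₂) + ... + f(xₙ)]

x_0 = 1.2500, f(x_0) = 0.444444, coefficient = 1
x_1 = 1.5500, f(x_1) = 0.392157, coefficient = 2
x_2 = 1.8500, f(x_2) = 0.350877, coefficient = 2
x_3 = 2.1500, f(x_3) = 0.317460, coefficient = 2
x_4 = 2.4500, f(x_4) = 0.289855, coefficient = 2
x_5 = 2.7500, f(x_5) = 0.266667, coefficient = 1

I ≈ (0.300000/2) × 3.411810 = 0.511772
Exact value: 0.510826
Error: 0.000946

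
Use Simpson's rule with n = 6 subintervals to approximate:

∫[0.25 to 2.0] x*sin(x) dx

f(x) = x*sin(x)
a = 0.25, b = 2.0, n = 6
h = (b - a)/n = 0.291667

Simpson's rule: (h/3)[f(x₀) + 4f(x₁) + 2f(x₂) + ... + f(xₙ)]

x_0 = 0.2500, f(x_0) = 0.061851, coefficient = 1
x_1 = 0.5417, f(x_1) = 0.279264, coefficient = 4
x_2 = 0.8333, f(x_2) = 0.616814, coefficient = 2
x_3 = 1.1250, f(x_3) = 1.015051, coefficient = 4
x_4 = 1.4167, f(x_4) = 1.399873, coefficient = 2
x_5 = 1.7083, f(x_5) = 1.692201, coefficient = 4
x_6 = 2.0000, f(x_6) = 1.818595, coefficient = 1

I ≈ (0.291667/3) × 17.859885 = 1.736378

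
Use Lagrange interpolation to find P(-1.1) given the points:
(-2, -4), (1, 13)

Lagrange interpolation formula:
P(x) = Σ yᵢ × Lᵢ(x)
where Lᵢ(x) = Π_{j≠i} (x - xⱼ)/(xᵢ - xⱼ)

L_0(-1.1) = (-1.1 - 1)/(-2 - 1) = 0.700000
L_1(-1.1) = (-1.1 - (-2))/(1 - (-2)) = 0.300000

P(-1.1) = (-4)×L_0(-1.1) + 13×L_1(-1.1)
P(-1.1) = 1.100000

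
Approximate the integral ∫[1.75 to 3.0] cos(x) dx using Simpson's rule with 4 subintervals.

f(x) = cos(x)
a = 1.75, b = 3.0, n = 4
h = (b - a)/n = 0.312500

Simpson's rule: (h/3)[f(x₀) + 4f(x₁) + 2f(x₂) + ... + f(xₙ)]

x_0 = 1.7500, f(x_0) = -0.178246, coefficient = 1
x_1 = 2.0625, f(x_1) = -0.472128, coefficient = 4
x_2 = 2.3750, f(x_2) = -0.720278, coefficient = 2
x_3 = 2.6875, f(x_3) = -0.898659, coefficient = 4
x_4 = 3.0000, f(x_4) = -0.989992, coefficient = 1

I ≈ (0.312500/3) × -8.091947 = -0.842911
Exact value: -0.842866
Error: 0.000045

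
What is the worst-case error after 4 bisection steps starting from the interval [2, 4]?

Bisection error bound: |error| ≤ (b-a)/2^n
|error| ≤ (4 - 2)/2^4 = 2/2^4
|error| ≤ 0.1250000000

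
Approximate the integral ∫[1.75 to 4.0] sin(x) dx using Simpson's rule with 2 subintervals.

f(x) = sin(x)
a = 1.75, b = 4.0, n = 2
h = (b - a)/n = 1.125000

Simpson's rule: (h/3)[f(x₀) + 4f(x₁) + 2f(x₂) + ... + f(xₙ)]

x_0 = 1.7500, f(x_0) = 0.983986, coefficient = 1
x_1 = 2.8750, f(x_1) = 0.263446, coefficient = 4
x_2 = 4.0000, f(x_2) = -0.756802, coefficient = 1

I ≈ (1.125000/3) × 1.280967 = 0.480363
Exact value: 0.475398
Error: 0.004965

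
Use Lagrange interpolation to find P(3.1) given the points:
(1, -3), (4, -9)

Lagrange interpolation formula:
P(x) = Σ yᵢ × Lᵢ(x)
where Lᵢ(x) = Π_{j≠i} (x - xⱼ)/(xᵢ - xⱼ)

L_0(3.1) = (3.1 - 4)/(1 - 4) = 0.300000
L_1(3.1) = (3.1 - 1)/(4 - 1) = 0.700000

P(3.1) = (-3)×L_0(3.1) + (-9)×L_1(3.1)
P(3.1) = -7.200000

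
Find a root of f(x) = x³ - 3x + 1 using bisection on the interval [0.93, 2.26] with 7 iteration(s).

f(x) = x³ - 3x + 1
Initial interval: [0.93, 2.26]

Iteration 1:
  c_1 = (0.930000 + 2.260000)/2 = 1.595000
  f(c_1) = f(1.595000) = 0.272720
  f(a) × f(c) < 0, new interval: [0.930000, 1.595000]
Iteration 2:
  c_2 = (0.930000 + 1.595000)/2 = 1.262500
  f(c_2) = f(1.262500) = -0.775193
  f(a) × f(c) ≥ 0, new interval: [1.262500, 1.595000]
Iteration 3:
  c_3 = (1.262500 + 1.595000)/2 = 1.428750
  f(c_3) = f(1.428750) = -0.369705
  f(a) × f(c) ≥ 0, new interval: [1.428750, 1.595000]
Iteration 4:
  c_4 = (1.428750 + 1.595000)/2 = 1.511875
  f(c_4) = f(1.511875) = -0.079833
  f(a) × f(c) ≥ 0, new interval: [1.511875, 1.595000]
Iteration 5:
  c_5 = (1.511875 + 1.595000)/2 = 1.553437
  f(c_5) = f(1.553437) = 0.088393
  f(a) × f(c) < 0, new interval: [1.511875, 1.553437]
Iteration 6:
  c_6 = (1.511875 + 1.553437)/2 = 1.532656
  f(c_6) = f(1.532656) = 0.002295
  f(a) × f(c) < 0, new interval: [1.511875, 1.532656]
Iteration 7:
  c_7 = (1.511875 + 1.532656)/2 = 1.522266
  f(c_7) = f(1.522266) = -0.039262
  f(a) × f(c) ≥ 0, new interval: [1.522266, 1.532656]

After 7 iteration(s), the approximation is c_7 = 1.522266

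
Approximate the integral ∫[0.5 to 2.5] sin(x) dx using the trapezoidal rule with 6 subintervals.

f(x) = sin(x)
a = 0.5, b = 2.5, n = 6
h = (b - a)/n = 0.333333

Trapezoidal rule: (h/2)[f(x₀) + 2f(x₁) + 2f(x₂) + ... + f(xₙ)]

x_0 = 0.5000, f(x_0) = 0.479426, coefficient = 1
x_1 = 0.8333, f(x_1) = 0.740177, coefficient = 2
x_2 = 1.1667, f(x_2) = 0.919445, coefficient = 2
x_3 = 1.5000, f(x_3) = 0.997495, coefficient = 2
x_4 = 1.8333, f(x_4) = 0.965735, coefficient = 2
x_5 = 2.1667, f(x_5) = 0.827660, coefficient = 2
x_6 = 2.5000, f(x_6) = 0.598472, coefficient = 1

I ≈ (0.333333/2) × 9.978921 = 1.663154
Exact value: 1.678726
Error: 0.015573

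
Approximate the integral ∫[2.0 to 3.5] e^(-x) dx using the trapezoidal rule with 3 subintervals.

f(x) = e^(-x)
a = 2.0, b = 3.5, n = 3
h = (b - a)/n = 0.500000

Trapezoidal rule: (h/2)[f(x₀) + 2f(x₁) + 2f(x₂) + ... + f(xₙ)]

x_0 = 2.0000, f(x_0) = 0.135335, coefficient = 1
x_1 = 2.5000, f(x_1) = 0.082085, coefficient = 2
x_2 = 3.0000, f(x_2) = 0.049787, coefficient = 2
x_3 = 3.5000, f(x_3) = 0.030197, coefficient = 1

I ≈ (0.500000/2) × 0.429277 = 0.107319
Exact value: 0.105138
Error: 0.002181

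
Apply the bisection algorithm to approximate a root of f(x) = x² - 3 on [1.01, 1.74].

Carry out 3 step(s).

f(x) = x² - 3
Initial interval: [1.01, 1.74]

Iteration 1:
  c_1 = (1.010000 + 1.740000)/2 = 1.375000
  f(c_1) = f(1.375000) = -1.109375
  f(a) × f(c) ≥ 0, new interval: [1.375000, 1.740000]
Iteration 2:
  c_2 = (1.375000 + 1.740000)/2 = 1.557500
  f(c_2) = f(1.557500) = -0.574194
  f(a) × f(c) ≥ 0, new interval: [1.557500, 1.740000]
Iteration 3:
  c_3 = (1.557500 + 1.740000)/2 = 1.648750
  f(c_3) = f(1.648750) = -0.281623
  f(a) × f(c) ≥ 0, new interval: [1.648750, 1.740000]

After 3 iteration(s), the approximation is c_3 = 1.648750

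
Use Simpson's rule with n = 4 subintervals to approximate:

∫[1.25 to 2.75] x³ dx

f(x) = x³
a = 1.25, b = 2.75, n = 4
h = (b - a)/n = 0.375000

Simpson's rule: (h/3)[f(x₀) + 4f(x₁) + 2f(x₂) + ... + f(xₙ)]

x_0 = 1.2500, f(x_0) = 1.953125, coefficient = 1
x_1 = 1.6250, f(x_1) = 4.291016, coefficient = 4
x_2 = 2.0000, f(x_2) = 8.000000, coefficient = 2
x_3 = 2.3750, f(x_3) = 13.396484, coefficient = 4
x_4 = 2.7500, f(x_4) = 20.796875, coefficient = 1

I ≈ (0.375000/3) × 109.500000 = 13.687500
Exact value: 13.687500
Error: 0.000000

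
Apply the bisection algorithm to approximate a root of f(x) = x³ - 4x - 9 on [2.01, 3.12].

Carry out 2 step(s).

f(x) = x³ - 4x - 9
Initial interval: [2.01, 3.12]

Iteration 1:
  c_1 = (2.010000 + 3.120000)/2 = 2.565000
  f(c_1) = f(2.565000) = -2.384288
  f(a) × f(c) ≥ 0, new interval: [2.565000, 3.120000]
Iteration 2:
  c_2 = (2.565000 + 3.120000)/2 = 2.842500
  f(c_2) = f(2.842500) = 2.596849
  f(a) × f(c) < 0, new interval: [2.565000, 2.842500]

After 2 iteration(s), the approximation is c_2 = 2.842500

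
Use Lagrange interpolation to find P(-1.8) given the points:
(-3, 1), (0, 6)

Lagrange interpolation formula:
P(x) = Σ yᵢ × Lᵢ(x)
where Lᵢ(x) = Π_{j≠i} (x - xⱼ)/(xᵢ - xⱼ)

L_0(-1.8) = (-1.8 - 0)/(-3 - 0) = 0.600000
L_1(-1.8) = (-1.8 - (-3))/(0 - (-3)) = 0.400000

P(-1.8) = 1×L_0(-1.8) + 6×L_1(-1.8)
P(-1.8) = 3.000000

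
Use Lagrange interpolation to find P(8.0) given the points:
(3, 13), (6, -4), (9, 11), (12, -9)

Lagrange interpolation formula:
P(x) = Σ yᵢ × Lᵢ(x)
where Lᵢ(x) = Π_{j≠i} (x - xⱼ)/(xᵢ - xⱼ)

L_0(8.0) = (8.0 - 6)/(3 - 6) × (8.0 - 9)/(3 - 9) × (8.0 - 12)/(3 - 12) = -0.049383
L_1(8.0) = (8.0 - 3)/(6 - 3) × (8.0 - 9)/(6 - 9) × (8.0 - 12)/(6 - 12) = 0.370370
L_2(8.0) = (8.0 - 3)/(9 - 3) × (8.0 - 6)/(9 - 6) × (8.0 - 12)/(9 - 12) = 0.740741
L_3(8.0) = (8.0 - 3)/(12 - 3) × (8.0 - 6)/(12 - 6) × (8.0 - 9)/(12 - 9) = -0.061728

P(8.0) = 13×L_0(8.0) + (-4)×L_1(8.0) + 11×L_2(8.0) + (-9)×L_3(8.0)
P(8.0) = 6.580247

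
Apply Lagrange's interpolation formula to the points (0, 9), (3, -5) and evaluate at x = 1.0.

Lagrange interpolation formula:
P(x) = Σ yᵢ × Lᵢ(x)
where Lᵢ(x) = Π_{j≠i} (x - xⱼ)/(xᵢ - xⱼ)

L_0(1.0) = (1.0 - 3)/(0 - 3) = 0.666667
L_1(1.0) = (1.0 - 0)/(3 - 0) = 0.333333

P(1.0) = 9×L_0(1.0) + (-5)×L_1(1.0)
P(1.0) = 4.333333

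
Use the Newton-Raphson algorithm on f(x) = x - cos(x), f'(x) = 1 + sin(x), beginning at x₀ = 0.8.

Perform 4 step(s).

f(x) = x - cos(x)
f'(x) = 1 + sin(x)
x₀ = 0.8

Newton-Raphson formula: x_{n+1} = x_n - f(x_n)/f'(x_n)

Iteration 1:
  f(0.800000) = 0.103293
  f'(0.800000) = 1.717356
  x_1 = 0.800000 - 0.103293/1.717356 = 0.739853
Iteration 2:
  f(0.739853) = 0.001286
  f'(0.739853) = 1.674180
  x_2 = 0.739853 - 0.001286/1.674180 = 0.739085
Iteration 3:
  f(0.739085) = 0.000000
  f'(0.739085) = 1.673612
  x_3 = 0.739085 - 0.000000/1.673612 = 0.739085
Iteration 4:
  f(0.739085) = 0.000000
  f'(0.739085) = 1.673612
  x_4 = 0.739085 - 0.000000/1.673612 = 0.739085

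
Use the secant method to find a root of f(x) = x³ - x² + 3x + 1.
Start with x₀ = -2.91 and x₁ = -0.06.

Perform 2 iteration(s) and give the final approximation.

f(x) = x³ - x² + 3x + 1
x₀ = -2.91, x₁ = -0.06

Secant formula: x_{n+1} = x_n - f(x_n)(x_n - x_{n-1})/(f(x_n) - f(x_{n-1}))

Iteration 1:
  f(-2.910000) = -40.840271
  f(-0.060000) = 0.816184
  x_2 = -0.060000 - 0.816184×(-0.060000 - (-2.910000))/(0.816184 - (-40.840271))
       = -0.115841
Iteration 2:
  f(-0.060000) = 0.816184
  f(-0.115841) = 0.637504
  x_3 = -0.115841 - 0.637504×(-0.115841 - (-0.060000))/(0.637504 - 0.816184)
       = -0.315073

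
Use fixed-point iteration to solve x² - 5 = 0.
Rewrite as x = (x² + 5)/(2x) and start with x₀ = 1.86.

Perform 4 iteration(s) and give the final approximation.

Equation: x² - 5 = 0
Fixed-point form: x = (x² + 5)/(2x)
x₀ = 1.86

x_1 = g(1.860000) = 2.274086
x_2 = g(2.274086) = 2.236386
x_3 = g(2.236386) = 2.236068
x_4 = g(2.236068) = 2.236068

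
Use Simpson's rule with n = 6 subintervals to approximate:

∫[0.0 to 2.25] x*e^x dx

f(x) = x*e^x
a = 0.0, b = 2.25, n = 6
h = (b - a)/n = 0.375000

Simpson's rule: (h/3)[f(x₀) + 4f(x₁) + 2f(x₂) + ... + f(xₙ)]

x_0 = 0.0000, f(x_0) = 0.000000, coefficient = 1
x_1 = 0.3750, f(x_1) = 0.545622, coefficient = 4
x_2 = 0.7500, f(x_2) = 1.587750, coefficient = 2
x_3 = 1.1250, f(x_3) = 3.465244, coefficient = 4
x_4 = 1.5000, f(x_4) = 6.722534, coefficient = 2
x_5 = 1.8750, f(x_5) = 12.226536, coefficient = 4
x_6 = 2.2500, f(x_6) = 21.347406, coefficient = 1

I ≈ (0.375000/3) × 102.917579 = 12.864697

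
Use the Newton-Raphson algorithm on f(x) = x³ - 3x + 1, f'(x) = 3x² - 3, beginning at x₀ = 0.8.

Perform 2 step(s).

f(x) = x³ - 3x + 1
f'(x) = 3x² - 3
x₀ = 0.8

Newton-Raphson formula: x_{n+1} = x_n - f(x_n)/f'(x_n)

Iteration 1:
  f(0.800000) = -0.888000
  f'(0.800000) = -1.080000
  x_1 = 0.800000 - (-0.888000)/(-1.080000) = -0.022222
Iteration 2:
  f(-0.022222) = 1.066656
  f'(-0.022222) = -2.998519
  x_2 = -0.022222 - 1.066656/(-2.998519) = 0.333505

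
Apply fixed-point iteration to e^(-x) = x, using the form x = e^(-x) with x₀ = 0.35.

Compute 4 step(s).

Equation: e^(-x) = x
Fixed-point form: x = e^(-x)
x₀ = 0.35

x_1 = g(0.350000) = 0.704688
x_2 = g(0.704688) = 0.494263
x_3 = g(0.494263) = 0.610020
x_4 = g(0.610020) = 0.543340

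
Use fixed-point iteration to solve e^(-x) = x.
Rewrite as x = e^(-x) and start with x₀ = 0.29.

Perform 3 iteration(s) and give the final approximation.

Equation: e^(-x) = x
Fixed-point form: x = e^(-x)
x₀ = 0.29

x_1 = g(0.290000) = 0.748264
x_2 = g(0.748264) = 0.473187
x_3 = g(0.473187) = 0.623013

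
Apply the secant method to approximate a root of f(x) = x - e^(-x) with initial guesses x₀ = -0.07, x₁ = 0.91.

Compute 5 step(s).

f(x) = x - e^(-x)
x₀ = -0.07, x₁ = 0.91

Secant formula: x_{n+1} = x_n - f(x_n)(x_n - x_{n-1})/(f(x_n) - f(x_{n-1}))

Iteration 1:
  f(-0.070000) = -1.142508
  f(0.910000) = 0.507476
  x_2 = 0.910000 - 0.507476×(0.910000 - (-0.070000))/(0.507476 - (-1.142508))
       = 0.608587
Iteration 2:
  f(0.910000) = 0.507476
  f(0.608587) = 0.064468
  x_3 = 0.608587 - 0.064468×(0.608587 - 0.910000)/(0.064468 - 0.507476)
       = 0.564724
Iteration 3:
  f(0.608587) = 0.064468
  f(0.564724) = -0.003792
  x_4 = 0.564724 - (-0.003792)×(0.564724 - 0.608587)/(-0.003792 - 0.064468)
       = 0.567161
Iteration 4:
  f(0.564724) = -0.003792
  f(0.567161) = 0.000028
  x_5 = 0.567161 - 0.000028×(0.567161 - 0.564724)/(0.000028 - (-0.003792))
       = 0.567143
Iteration 5:
  f(0.567161) = 0.000028
  f(0.567143) = 0.000000
  x_6 = 0.567143 - 0.000000×(0.567143 - 0.567161)/(0.000000 - 0.000028)
       = 0.567143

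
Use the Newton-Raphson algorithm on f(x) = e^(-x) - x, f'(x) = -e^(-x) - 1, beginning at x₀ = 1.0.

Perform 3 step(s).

f(x) = e^(-x) - x
f'(x) = -e^(-x) - 1
x₀ = 1.0

Newton-Raphson formula: x_{n+1} = x_n - f(x_n)/f'(x_n)

Iteration 1:
  f(1.000000) = -0.632121
  f'(1.000000) = -1.367879
  x_1 = 1.000000 - (-0.632121)/(-1.367879) = 0.537883
Iteration 2:
  f(0.537883) = 0.046100
  f'(0.537883) = -1.583983
  x_2 = 0.537883 - 0.046100/(-1.583983) = 0.566987
Iteration 3:
  f(0.566987) = 0.000245
  f'(0.566987) = -1.567232
  x_3 = 0.566987 - 0.000245/(-1.567232) = 0.567143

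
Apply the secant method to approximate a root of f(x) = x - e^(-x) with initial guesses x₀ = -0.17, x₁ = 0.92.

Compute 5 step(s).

f(x) = x - e^(-x)
x₀ = -0.17, x₁ = 0.92

Secant formula: x_{n+1} = x_n - f(x_n)(x_n - x_{n-1})/(f(x_n) - f(x_{n-1}))

Iteration 1:
  f(-0.170000) = -1.355305
  f(0.920000) = 0.521481
  x_2 = 0.920000 - 0.521481×(0.920000 - (-0.170000))/(0.521481 - (-1.355305))
       = 0.617134
Iteration 2:
  f(0.920000) = 0.521481
  f(0.617134) = 0.077646
  x_3 = 0.617134 - 0.077646×(0.617134 - 0.920000)/(0.077646 - 0.521481)
       = 0.564150
Iteration 3:
  f(0.617134) = 0.077646
  f(0.564150) = -0.004694
  x_4 = 0.564150 - (-0.004694)×(0.564150 - 0.617134)/(-0.004694 - 0.077646)
       = 0.567170
Iteration 4:
  f(0.564150) = -0.004694
  f(0.567170) = 0.000042
  x_5 = 0.567170 - 0.000042×(0.567170 - 0.564150)/(0.000042 - (-0.004694))
       = 0.567143
Iteration 5:
  f(0.567170) = 0.000042
  f(0.567143) = 0.000000
  x_6 = 0.567143 - 0.000000×(0.567143 - 0.567170)/(0.000000 - 0.000042)
       = 0.567143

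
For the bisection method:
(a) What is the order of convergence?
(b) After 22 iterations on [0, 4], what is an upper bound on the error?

(a) Bisection has linear (order 1) convergence; the error is halved each step.

(b) Error bound = (b-a)/2^n = (4 - 0)/2^{22}
    = 4/2^{22}

(a) 1 (linear); (b) error ≤ 9.54e-07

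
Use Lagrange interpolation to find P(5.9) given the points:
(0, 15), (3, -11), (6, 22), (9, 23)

Lagrange interpolation formula:
P(x) = Σ yᵢ × Lᵢ(x)
where Lᵢ(x) = Π_{j≠i} (x - xⱼ)/(xᵢ - xⱼ)

L_0(5.9) = (5.9 - 3)/(0 - 3) × (5.9 - 6)/(0 - 6) × (5.9 - 9)/(0 - 9) = -0.005549
L_1(5.9) = (5.9 - 0)/(3 - 0) × (5.9 - 6)/(3 - 6) × (5.9 - 9)/(3 - 9) = 0.033870
L_2(5.9) = (5.9 - 0)/(6 - 0) × (5.9 - 3)/(6 - 3) × (5.9 - 9)/(6 - 9) = 0.982241
L_3(5.9) = (5.9 - 0)/(9 - 0) × (5.9 - 3)/(9 - 3) × (5.9 - 6)/(9 - 6) = -0.010562

P(5.9) = 15×L_0(5.9) + (-11)×L_1(5.9) + 22×L_2(5.9) + 23×L_3(5.9)
P(5.9) = 20.910562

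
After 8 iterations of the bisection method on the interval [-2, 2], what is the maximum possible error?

Bisection error bound: |error| ≤ (b-a)/2^n
|error| ≤ (2 - (-2))/2^8 = 4/2^8
|error| ≤ 0.0156250000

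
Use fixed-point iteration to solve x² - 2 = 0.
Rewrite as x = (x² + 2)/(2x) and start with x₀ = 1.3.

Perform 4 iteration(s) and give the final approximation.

Equation: x² - 2 = 0
Fixed-point form: x = (x² + 2)/(2x)
x₀ = 1.3

x_1 = g(1.300000) = 1.419231
x_2 = g(1.419231) = 1.414222
x_3 = g(1.414222) = 1.414214
x_4 = g(1.414214) = 1.414214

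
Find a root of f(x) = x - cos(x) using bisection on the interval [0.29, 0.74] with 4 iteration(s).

f(x) = x - cos(x)
Initial interval: [0.29, 0.74]

Iteration 1:
  c_1 = (0.290000 + 0.740000)/2 = 0.515000
  f(c_1) = f(0.515000) = -0.355293
  f(a) × f(c) ≥ 0, new interval: [0.515000, 0.740000]
Iteration 2:
  c_2 = (0.515000 + 0.740000)/2 = 0.627500
  f(c_2) = f(0.627500) = -0.181998
  f(a) × f(c) ≥ 0, new interval: [0.627500, 0.740000]
Iteration 3:
  c_3 = (0.627500 + 0.740000)/2 = 0.683750
  f(c_3) = f(0.683750) = -0.091459
  f(a) × f(c) ≥ 0, new interval: [0.683750, 0.740000]
Iteration 4:
  c_4 = (0.683750 + 0.740000)/2 = 0.711875
  f(c_4) = f(0.711875) = -0.045263
  f(a) × f(c) ≥ 0, new interval: [0.711875, 0.740000]

After 4 iteration(s), the approximation is c_4 = 0.711875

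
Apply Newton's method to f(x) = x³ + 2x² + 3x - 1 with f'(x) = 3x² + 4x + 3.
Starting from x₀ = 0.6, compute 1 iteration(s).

f(x) = x³ + 2x² + 3x - 1
f'(x) = 3x² + 4x + 3
x₀ = 0.6

Newton-Raphson formula: x_{n+1} = x_n - f(x_n)/f'(x_n)

Iteration 1:
  f(0.600000) = 1.736000
  f'(0.600000) = 6.480000
  x_1 = 0.600000 - 1.736000/6.480000 = 0.332099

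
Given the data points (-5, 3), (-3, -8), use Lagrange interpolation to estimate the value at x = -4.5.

Lagrange interpolation formula:
P(x) = Σ yᵢ × Lᵢ(x)
where Lᵢ(x) = Π_{j≠i} (x - xⱼ)/(xᵢ - xⱼ)

L_0(-4.5) = (-4.5 - (-3))/(-5 - (-3)) = 0.750000
L_1(-4.5) = (-4.5 - (-5))/(-3 - (-5)) = 0.250000

P(-4.5) = 3×L_0(-4.5) + (-8)×L_1(-4.5)
P(-4.5) = 0.250000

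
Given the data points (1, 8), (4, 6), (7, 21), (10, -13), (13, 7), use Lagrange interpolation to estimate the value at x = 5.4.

Lagrange interpolation formula:
P(x) = Σ yᵢ × Lᵢ(x)
where Lᵢ(x) = Π_{j≠i} (x - xⱼ)/(xᵢ - xⱼ)

L_0(5.4) = (5.4 - 4)/(1 - 4) × (5.4 - 7)/(1 - 7) × (5.4 - 10)/(1 - 10) × (5.4 - 13)/(1 - 13) = -0.040283
L_1(5.4) = (5.4 - 1)/(4 - 1) × (5.4 - 7)/(4 - 7) × (5.4 - 10)/(4 - 10) × (5.4 - 13)/(4 - 13) = 0.506416
L_2(5.4) = (5.4 - 1)/(7 - 1) × (5.4 - 4)/(7 - 4) × (5.4 - 10)/(7 - 10) × (5.4 - 13)/(7 - 13) = 0.664672
L_3(5.4) = (5.4 - 1)/(10 - 1) × (5.4 - 4)/(10 - 4) × (5.4 - 7)/(10 - 7) × (5.4 - 13)/(10 - 13) = -0.154127
L_4(5.4) = (5.4 - 1)/(13 - 1) × (5.4 - 4)/(13 - 4) × (5.4 - 7)/(13 - 7) × (5.4 - 10)/(13 - 10) = 0.023322

P(5.4) = 8×L_0(5.4) + 6×L_1(5.4) + 21×L_2(5.4) + (-13)×L_3(5.4) + 7×L_4(5.4)
P(5.4) = 18.841238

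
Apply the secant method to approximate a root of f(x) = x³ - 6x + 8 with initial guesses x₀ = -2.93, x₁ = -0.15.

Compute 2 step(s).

f(x) = x³ - 6x + 8
x₀ = -2.93, x₁ = -0.15

Secant formula: x_{n+1} = x_n - f(x_n)(x_n - x_{n-1})/(f(x_n) - f(x_{n-1}))

Iteration 1:
  f(-2.930000) = 0.426243
  f(-0.150000) = 8.896625
  x_2 = -0.150000 - 8.896625×(-0.150000 - (-2.930000))/(8.896625 - 0.426243)
       = -3.069894
Iteration 2:
  f(-0.150000) = 8.896625
  f(-3.069894) = -2.512082
  x_3 = -3.069894 - (-2.512082)×(-3.069894 - (-0.150000))/(-2.512082 - 8.896625)
       = -2.426963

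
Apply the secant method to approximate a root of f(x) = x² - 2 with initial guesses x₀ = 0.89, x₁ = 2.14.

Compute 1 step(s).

f(x) = x² - 2
x₀ = 0.89, x₁ = 2.14

Secant formula: x_{n+1} = x_n - f(x_n)(x_n - x_{n-1})/(f(x_n) - f(x_{n-1}))

Iteration 1:
  f(0.890000) = -1.207900
  f(2.140000) = 2.579600
  x_2 = 2.140000 - 2.579600×(2.140000 - 0.890000)/(2.579600 - (-1.207900))
       = 1.288647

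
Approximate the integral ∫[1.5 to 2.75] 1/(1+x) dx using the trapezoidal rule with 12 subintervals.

f(x) = 1/(1+x)
a = 1.5, b = 2.75, n = 12
h = (b - a)/n = 0.104167

Trapezoidal rule: (h/2)[f(x₀) + 2f(x₁) + 2f(x₂) + ... + f(xₙ)]

x_0 = 1.5000, f(x_0) = 0.400000, coefficient = 1
x_1 = 1.6042, f(x_1) = 0.384000, coefficient = 2
x_2 = 1.7083, f(x_2) = 0.369231, coefficient = 2
x_3 = 1.8125, f(x_3) = 0.355556, coefficient = 2
x_4 = 1.9167, f(x_4) = 0.342857, coefficient = 2
x_5 = 2.0208, f(x_5) = 0.331034, coefficient = 2
x_6 = 2.1250, f(x_6) = 0.320000, coefficient = 2
x_7 = 2.2292, f(x_7) = 0.309677, coefficient = 2
x_8 = 2.3333, f(x_8) = 0.300000, coefficient = 2
x_9 = 2.4375, f(x_9) = 0.290909, coefficient = 2
x_10 = 2.5417, f(x_10) = 0.282353, coefficient = 2
x_11 = 2.6458, f(x_11) = 0.274286, coefficient = 2
x_12 = 2.7500, f(x_12) = 0.266667, coefficient = 1

I ≈ (0.104167/2) × 7.786473 = 0.405545
Exact value: 0.405465
Error: 0.000080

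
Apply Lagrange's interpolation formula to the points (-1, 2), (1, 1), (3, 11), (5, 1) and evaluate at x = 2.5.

Lagrange interpolation formula:
P(x) = Σ yᵢ × Lᵢ(x)
where Lᵢ(x) = Π_{j≠i} (x - xⱼ)/(xᵢ - xⱼ)

L_0(2.5) = (2.5 - 1)/(-1 - 1) × (2.5 - 3)/(-1 - 3) × (2.5 - 5)/(-1 - 5) = -0.039062
L_1(2.5) = (2.5 - (-1))/(1 - (-1)) × (2.5 - 3)/(1 - 3) × (2.5 - 5)/(1 - 5) = 0.273438
L_2(2.5) = (2.5 - (-1))/(3 - (-1)) × (2.5 - 1)/(3 - 1) × (2.5 - 5)/(3 - 5) = 0.820312
L_3(2.5) = (2.5 - (-1))/(5 - (-1)) × (2.5 - 1)/(5 - 1) × (2.5 - 3)/(5 - 3) = -0.054688

P(2.5) = 2×L_0(2.5) + 1×L_1(2.5) + 11×L_2(2.5) + 1×L_3(2.5)
P(2.5) = 9.164062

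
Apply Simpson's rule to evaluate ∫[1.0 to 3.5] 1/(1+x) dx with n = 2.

f(x) = 1/(1+x)
a = 1.0, b = 3.5, n = 2
h = (b - a)/n = 1.250000

Simpson's rule: (h/3)[f(x₀) + 4f(x₁) + 2f(x₂) + ... + f(xₙ)]

x_0 = 1.0000, f(x_0) = 0.500000, coefficient = 1
x_1 = 2.2500, f(x_1) = 0.307692, coefficient = 4
x_2 = 3.5000, f(x_2) = 0.222222, coefficient = 1

I ≈ (1.250000/3) × 1.952991 = 0.813746
Exact value: 0.810930
Error: 0.002816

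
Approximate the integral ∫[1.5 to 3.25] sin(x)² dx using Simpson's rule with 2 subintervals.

f(x) = sin(x)²
a = 1.5, b = 3.25, n = 2
h = (b - a)/n = 0.875000

Simpson's rule: (h/3)[f(x₀) + 4f(x₁) + 2f(x₂) + ... + f(xₙ)]

x_0 = 1.5000, f(x_0) = 0.994996, coefficient = 1
x_1 = 2.3750, f(x_1) = 0.481199, coefficient = 4
x_2 = 3.2500, f(x_2) = 0.011706, coefficient = 1

I ≈ (0.875000/3) × 2.931498 = 0.855020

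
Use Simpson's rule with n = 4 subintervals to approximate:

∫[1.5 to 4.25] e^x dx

f(x) = e^x
a = 1.5, b = 4.25, n = 4
h = (b - a)/n = 0.687500

Simpson's rule: (h/3)[f(x₀) + 4f(x₁) + 2f(x₂) + ... + f(xₙ)]

x_0 = 1.5000, f(x_0) = 4.481689, coefficient = 1
x_1 = 2.1875, f(x_1) = 8.912903, coefficient = 4
x_2 = 2.8750, f(x_2) = 17.725424, coefficient = 2
x_3 = 3.5625, f(x_3) = 35.251215, coefficient = 4
x_4 = 4.2500, f(x_4) = 70.105412, coefficient = 1

I ≈ (0.687500/3) × 286.694422 = 65.700805
Exact value: 65.623723
Error: 0.077082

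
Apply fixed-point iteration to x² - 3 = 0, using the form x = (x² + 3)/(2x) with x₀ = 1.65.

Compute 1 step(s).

Equation: x² - 3 = 0
Fixed-point form: x = (x² + 3)/(2x)
x₀ = 1.65

x_1 = g(1.650000) = 1.734091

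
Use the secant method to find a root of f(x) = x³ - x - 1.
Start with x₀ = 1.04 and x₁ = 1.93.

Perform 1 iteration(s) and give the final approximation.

f(x) = x³ - x - 1
x₀ = 1.04, x₁ = 1.93

Secant formula: x_{n+1} = x_n - f(x_n)(x_n - x_{n-1})/(f(x_n) - f(x_{n-1}))

Iteration 1:
  f(1.040000) = -0.915136
  f(1.930000) = 4.259057
  x_2 = 1.930000 - 4.259057×(1.930000 - 1.040000)/(4.259057 - (-0.915136))
       = 1.197410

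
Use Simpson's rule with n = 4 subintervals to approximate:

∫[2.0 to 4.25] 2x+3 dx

f(x) = 2x+3
a = 2.0, b = 4.25, n = 4
h = (b - a)/n = 0.562500

Simpson's rule: (h/3)[f(x₀) + 4f(x₁) + 2f(x₂) + ... + f(xₙ)]

x_0 = 2.0000, f(x_0) = 7.000000, coefficient = 1
x_1 = 2.5625, f(x_1) = 8.125000, coefficient = 4
x_2 = 3.1250, f(x_2) = 9.250000, coefficient = 2
x_3 = 3.6875, f(x_3) = 10.375000, coefficient = 4
x_4 = 4.2500, f(x_4) = 11.500000, coefficient = 1

I ≈ (0.562500/3) × 111.000000 = 20.812500
Exact value: 20.812500
Error: 0.000000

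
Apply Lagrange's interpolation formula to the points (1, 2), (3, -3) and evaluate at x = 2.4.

Lagrange interpolation formula:
P(x) = Σ yᵢ × Lᵢ(x)
where Lᵢ(x) = Π_{j≠i} (x - xⱼ)/(xᵢ - xⱼ)

L_0(2.4) = (2.4 - 3)/(1 - 3) = 0.300000
L_1(2.4) = (2.4 - 1)/(3 - 1) = 0.700000

P(2.4) = 2×L_0(2.4) + (-3)×L_1(2.4)
P(2.4) = -1.500000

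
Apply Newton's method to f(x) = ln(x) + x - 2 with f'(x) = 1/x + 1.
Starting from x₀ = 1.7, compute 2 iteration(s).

f(x) = ln(x) + x - 2
f'(x) = 1/x + 1
x₀ = 1.7

Newton-Raphson formula: x_{n+1} = x_n - f(x_n)/f'(x_n)

Iteration 1:
  f(1.700000) = 0.230628
  f'(1.700000) = 1.588235
  x_1 = 1.700000 - 0.230628/1.588235 = 1.554790
Iteration 2:
  f(1.554790) = -0.003870
  f'(1.554790) = 1.643174
  x_2 = 1.554790 - (-0.003870)/1.643174 = 1.557145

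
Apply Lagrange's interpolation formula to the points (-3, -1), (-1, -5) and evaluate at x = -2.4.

Lagrange interpolation formula:
P(x) = Σ yᵢ × Lᵢ(x)
where Lᵢ(x) = Π_{j≠i} (x - xⱼ)/(xᵢ - xⱼ)

L_0(-2.4) = (-2.4 - (-1))/(-3 - (-1)) = 0.700000
L_1(-2.4) = (-2.4 - (-3))/(-1 - (-3)) = 0.300000

P(-2.4) = (-1)×L_0(-2.4) + (-5)×L_1(-2.4)
P(-2.4) = -2.200000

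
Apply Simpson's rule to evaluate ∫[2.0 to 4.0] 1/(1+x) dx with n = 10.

f(x) = 1/(1+x)
a = 2.0, b = 4.0, n = 10
h = (b - a)/n = 0.200000

Simpson's rule: (h/3)[f(x₀) + 4f(x₁) + 2f(x₂) + ... + f(xₙ)]

x_0 = 2.0000, f(x_0) = 0.333333, coefficient = 1
x_1 = 2.2000, f(x_1) = 0.312500, coefficient = 4
x_2 = 2.4000, f(x_2) = 0.294118, coefficient = 2
x_3 = 2.6000, f(x_3) = 0.277778, coefficient = 4
x_4 = 2.8000, f(x_4) = 0.263158, coefficient = 2
x_5 = 3.0000, f(x_5) = 0.250000, coefficient = 4
x_6 = 3.2000, f(x_6) = 0.238095, coefficient = 2
x_7 = 3.4000, f(x_7) = 0.227273, coefficient = 4
x_8 = 3.6000, f(x_8) = 0.217391, coefficient = 2
x_9 = 3.8000, f(x_9) = 0.208333, coefficient = 4
x_10 = 4.0000, f(x_10) = 0.200000, coefficient = 1

I ≈ (0.200000/3) × 7.662393 = 0.510826
Exact value: 0.510826
Error: 0.000001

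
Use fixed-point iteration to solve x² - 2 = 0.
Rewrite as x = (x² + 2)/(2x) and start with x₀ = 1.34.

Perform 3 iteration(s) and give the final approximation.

Equation: x² - 2 = 0
Fixed-point form: x = (x² + 2)/(2x)
x₀ = 1.34

x_1 = g(1.340000) = 1.416269
x_2 = g(1.416269) = 1.414215
x_3 = g(1.414215) = 1.414214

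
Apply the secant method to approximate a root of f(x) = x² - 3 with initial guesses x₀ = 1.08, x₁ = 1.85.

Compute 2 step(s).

f(x) = x² - 3
x₀ = 1.08, x₁ = 1.85

Secant formula: x_{n+1} = x_n - f(x_n)(x_n - x_{n-1})/(f(x_n) - f(x_{n-1}))

Iteration 1:
  f(1.080000) = -1.833600
  f(1.850000) = 0.422500
  x_2 = 1.850000 - 0.422500×(1.850000 - 1.080000)/(0.422500 - (-1.833600))
       = 1.705802
Iteration 2:
  f(1.850000) = 0.422500
  f(1.705802) = -0.090239
  x_3 = 1.705802 - (-0.090239)×(1.705802 - 1.850000)/(-0.090239 - 0.422500)
       = 1.731180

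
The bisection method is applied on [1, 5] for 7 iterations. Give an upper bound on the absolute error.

Bisection error bound: |error| ≤ (b-a)/2^n
|error| ≤ (5 - 1)/2^7 = 4/2^7
|error| ≤ 0.0312500000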